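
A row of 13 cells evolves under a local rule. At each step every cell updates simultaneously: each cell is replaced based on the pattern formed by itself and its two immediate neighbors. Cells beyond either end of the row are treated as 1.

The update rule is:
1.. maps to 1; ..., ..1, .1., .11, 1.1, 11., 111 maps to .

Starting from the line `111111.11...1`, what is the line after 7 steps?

..1..1.......

.........1...
1.........1..
.1.........1.
..1..........
1..1.........
.1..1........
..1..1.......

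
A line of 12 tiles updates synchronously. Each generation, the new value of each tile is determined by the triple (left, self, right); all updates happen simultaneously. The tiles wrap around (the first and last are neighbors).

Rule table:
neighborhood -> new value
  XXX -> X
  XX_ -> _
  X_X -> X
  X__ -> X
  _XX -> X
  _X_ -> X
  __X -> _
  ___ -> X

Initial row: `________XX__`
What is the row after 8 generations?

_XXXXXXXXXXX

generation 1: XXXXXXX_X_XX
generation 2: XXXXXX_XXXXX
generation 3: XXXXX_XXXXXX
generation 4: XXXX_XXXXXXX
generation 5: XXX_XXXXXXXX
generation 6: XX_XXXXXXXXX
generation 7: X_XXXXXXXXXX
generation 8: _XXXXXXXXXXX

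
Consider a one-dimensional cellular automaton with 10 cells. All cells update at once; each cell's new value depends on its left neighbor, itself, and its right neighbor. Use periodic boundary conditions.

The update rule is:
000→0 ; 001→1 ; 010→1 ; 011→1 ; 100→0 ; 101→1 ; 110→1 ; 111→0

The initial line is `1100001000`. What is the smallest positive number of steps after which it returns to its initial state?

1100011001
0100111011
1101101111
0111111000
1100001000

5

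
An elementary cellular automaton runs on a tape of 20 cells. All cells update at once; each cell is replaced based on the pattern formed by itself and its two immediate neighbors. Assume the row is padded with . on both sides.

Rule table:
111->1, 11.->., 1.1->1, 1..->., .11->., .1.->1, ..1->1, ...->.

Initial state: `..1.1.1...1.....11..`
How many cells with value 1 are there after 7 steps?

.111111..11....1....
1.1111..1.....11....
11.11..11....1......
..1...1.....11......
.11..11....1........
1...1.....11........
1..11....1..........
count of 1: 4

4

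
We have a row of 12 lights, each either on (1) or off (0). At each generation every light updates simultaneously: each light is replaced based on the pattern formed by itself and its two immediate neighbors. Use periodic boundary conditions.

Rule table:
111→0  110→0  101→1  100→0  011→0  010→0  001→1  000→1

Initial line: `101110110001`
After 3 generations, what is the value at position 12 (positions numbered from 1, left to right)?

1

generation 1: 010001000110
generation 2: 100110011000
generation 3: 001000100011
position 12 holds 1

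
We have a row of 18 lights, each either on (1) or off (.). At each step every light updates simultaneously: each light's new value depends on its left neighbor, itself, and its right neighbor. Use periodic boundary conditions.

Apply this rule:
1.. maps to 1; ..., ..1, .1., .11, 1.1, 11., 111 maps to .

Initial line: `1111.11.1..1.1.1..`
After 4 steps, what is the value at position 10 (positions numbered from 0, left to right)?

.........1......1.
..........1......1
1..........1......
.1..........1.....
position 10 holds .

.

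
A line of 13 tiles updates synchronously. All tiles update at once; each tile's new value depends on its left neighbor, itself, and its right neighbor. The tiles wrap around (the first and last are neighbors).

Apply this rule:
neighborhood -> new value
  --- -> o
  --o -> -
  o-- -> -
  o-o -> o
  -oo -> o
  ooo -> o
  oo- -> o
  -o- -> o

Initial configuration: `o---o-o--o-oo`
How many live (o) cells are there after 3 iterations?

o-o-ooo--oooo
ooooooo--oooo
ooooooo--oooo
count of o: 11

11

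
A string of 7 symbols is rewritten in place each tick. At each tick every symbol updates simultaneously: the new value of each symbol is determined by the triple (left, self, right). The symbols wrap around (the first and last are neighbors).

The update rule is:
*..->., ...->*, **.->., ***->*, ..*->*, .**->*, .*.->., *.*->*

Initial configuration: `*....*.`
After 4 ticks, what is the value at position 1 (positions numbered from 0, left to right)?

*

..***.*
.***.*.
***.*..
**.*..*
position 1 holds *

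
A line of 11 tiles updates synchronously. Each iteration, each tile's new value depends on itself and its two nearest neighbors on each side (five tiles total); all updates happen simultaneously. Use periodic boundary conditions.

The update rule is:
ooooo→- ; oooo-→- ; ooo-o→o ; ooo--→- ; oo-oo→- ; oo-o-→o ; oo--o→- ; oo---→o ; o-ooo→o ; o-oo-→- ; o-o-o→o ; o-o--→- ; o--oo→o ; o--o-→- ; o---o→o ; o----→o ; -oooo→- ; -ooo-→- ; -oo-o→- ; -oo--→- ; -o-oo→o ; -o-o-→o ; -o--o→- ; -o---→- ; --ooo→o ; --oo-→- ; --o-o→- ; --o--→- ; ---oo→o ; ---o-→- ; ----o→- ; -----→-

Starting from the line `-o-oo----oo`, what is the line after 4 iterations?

o--oo------

ooo--oo-o--
o---o--o--o
-oo------o-
o--oo------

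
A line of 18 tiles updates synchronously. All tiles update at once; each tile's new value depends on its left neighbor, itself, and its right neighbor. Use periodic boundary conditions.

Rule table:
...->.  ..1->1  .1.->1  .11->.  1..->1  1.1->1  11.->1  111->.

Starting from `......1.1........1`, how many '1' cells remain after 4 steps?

1....11111......11
11..1....11....1..
.11111..1.11..1111
1....11111.111...1
count of 1: 10

10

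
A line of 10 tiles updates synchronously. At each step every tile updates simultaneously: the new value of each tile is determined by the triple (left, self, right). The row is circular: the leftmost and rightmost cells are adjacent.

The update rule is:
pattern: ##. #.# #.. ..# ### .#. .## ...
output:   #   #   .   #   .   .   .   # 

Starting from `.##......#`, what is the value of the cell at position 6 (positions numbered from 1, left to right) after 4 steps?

.

#.#.#####.
.#.#....##
#.#..###.#
##..#..##.
position 6 holds .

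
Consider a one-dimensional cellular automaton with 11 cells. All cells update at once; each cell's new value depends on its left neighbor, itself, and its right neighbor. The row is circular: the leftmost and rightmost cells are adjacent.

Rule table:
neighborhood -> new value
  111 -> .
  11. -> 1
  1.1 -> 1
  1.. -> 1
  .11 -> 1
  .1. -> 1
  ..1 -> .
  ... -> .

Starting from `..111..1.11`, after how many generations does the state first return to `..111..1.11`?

1.1.11.1111
11111111...
1......11..
11.....111.
111....1.11
..11...111.
..111..1.11

7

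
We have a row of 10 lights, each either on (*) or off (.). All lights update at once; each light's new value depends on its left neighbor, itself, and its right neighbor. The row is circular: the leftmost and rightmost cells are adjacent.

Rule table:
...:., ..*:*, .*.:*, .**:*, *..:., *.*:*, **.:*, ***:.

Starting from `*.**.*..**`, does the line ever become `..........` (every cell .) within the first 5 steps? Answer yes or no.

******.**.
*....*****
*...**....
*..***...*
*.**.*..**
step 5 is *.**.*..**, still not uniform .

no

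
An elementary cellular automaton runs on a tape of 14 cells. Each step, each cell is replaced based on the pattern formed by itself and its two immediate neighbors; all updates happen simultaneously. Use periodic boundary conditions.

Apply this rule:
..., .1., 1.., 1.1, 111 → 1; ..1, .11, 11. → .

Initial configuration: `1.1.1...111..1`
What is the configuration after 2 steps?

..1111.1.11111

.111111..1.1..
..1111.1.11111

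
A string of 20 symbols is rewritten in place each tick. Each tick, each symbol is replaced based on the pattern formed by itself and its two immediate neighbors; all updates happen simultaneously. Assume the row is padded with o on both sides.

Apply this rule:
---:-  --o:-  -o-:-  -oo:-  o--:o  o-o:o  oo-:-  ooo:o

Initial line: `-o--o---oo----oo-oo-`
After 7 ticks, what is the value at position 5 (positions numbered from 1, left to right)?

tick 1: o-o--o----o-----o--o
tick 2: -o-o--o----o-----o--
tick 3: o-o-o--o----o-----o-
tick 4: -o-o-o--o----o-----o
tick 5: o-o-o-o--o----o-----
tick 6: -o-o-o-o--o----o----
tick 7: o-o-o-o-o--o----o---
position 5 holds o

o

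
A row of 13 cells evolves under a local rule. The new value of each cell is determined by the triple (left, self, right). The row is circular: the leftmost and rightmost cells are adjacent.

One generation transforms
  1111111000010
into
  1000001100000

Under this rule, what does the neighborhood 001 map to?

0

At position 10 the neighborhood is 001; the next row has 0 there.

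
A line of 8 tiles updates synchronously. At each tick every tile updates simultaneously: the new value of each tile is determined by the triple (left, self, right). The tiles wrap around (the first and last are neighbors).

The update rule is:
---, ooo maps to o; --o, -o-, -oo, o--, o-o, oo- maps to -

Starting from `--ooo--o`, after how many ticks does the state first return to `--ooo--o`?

---o----
oo---ooo
o--o--oo
-------o
-ooooo--
--ooo--o

6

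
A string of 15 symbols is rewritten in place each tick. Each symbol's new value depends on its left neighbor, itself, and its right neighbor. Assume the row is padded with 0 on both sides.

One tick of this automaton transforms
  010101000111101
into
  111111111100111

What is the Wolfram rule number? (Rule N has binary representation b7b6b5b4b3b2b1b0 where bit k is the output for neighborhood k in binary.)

position 10: 111 → 0  (bit 7 = 0)
position 12: 110 → 1  (bit 6 = 1)
position 2: 101 → 1  (bit 5 = 1)
position 6: 100 → 1  (bit 4 = 1)
position 9: 011 → 1  (bit 3 = 1)
position 1: 010 → 1  (bit 2 = 1)
position 0: 001 → 1  (bit 1 = 1)
position 7: 000 → 1  (bit 0 = 1)
bits b7..b0 = 01111111 = 127

127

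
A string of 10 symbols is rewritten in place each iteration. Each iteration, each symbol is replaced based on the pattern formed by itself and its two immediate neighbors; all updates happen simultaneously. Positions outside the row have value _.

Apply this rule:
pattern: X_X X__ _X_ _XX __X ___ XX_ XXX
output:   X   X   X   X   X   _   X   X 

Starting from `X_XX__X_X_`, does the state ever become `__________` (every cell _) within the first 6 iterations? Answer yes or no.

no

iteration 1: XXXXXXXXXX
iteration 2: XXXXXXXXXX  (fixed point — unchanged through iteration 6)
iteration 6 is XXXXXXXXXX, still not uniform _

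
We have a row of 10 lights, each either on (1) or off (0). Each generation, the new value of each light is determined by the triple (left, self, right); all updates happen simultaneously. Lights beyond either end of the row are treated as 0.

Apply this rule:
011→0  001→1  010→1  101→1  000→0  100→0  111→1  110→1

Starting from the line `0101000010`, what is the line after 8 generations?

0110110110

generation 1: 1111000110
generation 2: 0111001010
generation 3: 1011011110
generation 4: 1101101110
generation 5: 0110110110
generation 6: 1011011010
generation 7: 1101101110  (repeats generation 4; period 3)
generation 8: 0110110110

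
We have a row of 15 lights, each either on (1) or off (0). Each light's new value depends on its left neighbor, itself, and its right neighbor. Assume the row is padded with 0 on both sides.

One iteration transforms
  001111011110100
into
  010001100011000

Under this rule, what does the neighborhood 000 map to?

At position 0 the neighborhood is 000; the next row has 0 there.

0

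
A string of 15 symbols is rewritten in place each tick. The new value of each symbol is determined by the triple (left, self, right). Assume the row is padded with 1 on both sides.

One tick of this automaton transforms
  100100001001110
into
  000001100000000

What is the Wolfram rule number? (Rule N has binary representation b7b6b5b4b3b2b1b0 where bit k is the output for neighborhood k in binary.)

position 12: 111 → 0  (bit 7 = 0)
position 0: 110 → 0  (bit 6 = 0)
position 14: 101 → 0  (bit 5 = 0)
position 1: 100 → 0  (bit 4 = 0)
position 11: 011 → 0  (bit 3 = 0)
position 3: 010 → 0  (bit 2 = 0)
position 2: 001 → 0  (bit 1 = 0)
position 5: 000 → 1  (bit 0 = 1)
bits b7..b0 = 00000001 = 1

1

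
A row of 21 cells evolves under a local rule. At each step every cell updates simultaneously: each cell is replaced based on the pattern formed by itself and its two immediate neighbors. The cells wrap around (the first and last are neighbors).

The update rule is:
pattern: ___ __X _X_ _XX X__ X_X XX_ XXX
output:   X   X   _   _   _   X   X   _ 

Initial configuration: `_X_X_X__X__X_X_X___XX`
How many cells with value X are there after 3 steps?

10

X_X_X__X__X_X_X__XX_X
XX_X__X__X_X_X__X_XX_
_XX__X__X_X_X__X_X_XX
count of X: 10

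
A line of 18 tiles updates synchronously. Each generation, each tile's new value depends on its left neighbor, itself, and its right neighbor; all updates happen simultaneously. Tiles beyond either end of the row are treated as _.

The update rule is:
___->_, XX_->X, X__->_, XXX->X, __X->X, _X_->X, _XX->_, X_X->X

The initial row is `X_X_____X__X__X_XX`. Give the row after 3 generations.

X_X__XXX_XX_XX_XXX

XXX____XX_XX_XXX_X
_XX___X_XX_XX_XXXX
X_X__XXX_XX_XX_XXX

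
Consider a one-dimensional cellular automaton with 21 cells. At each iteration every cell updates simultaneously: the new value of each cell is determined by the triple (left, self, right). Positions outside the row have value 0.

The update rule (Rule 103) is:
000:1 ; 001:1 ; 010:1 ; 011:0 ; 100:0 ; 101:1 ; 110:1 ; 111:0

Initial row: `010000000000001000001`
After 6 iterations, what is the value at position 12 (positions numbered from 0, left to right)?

iteration 1: 110111111111111011111
iteration 2: 011000000000001100001
iteration 3: 101011111111110101111
iteration 4: 111100000000011110001
iteration 5: 000101111111100010111
iteration 6: 111110000000101111001
position 12 holds 1

1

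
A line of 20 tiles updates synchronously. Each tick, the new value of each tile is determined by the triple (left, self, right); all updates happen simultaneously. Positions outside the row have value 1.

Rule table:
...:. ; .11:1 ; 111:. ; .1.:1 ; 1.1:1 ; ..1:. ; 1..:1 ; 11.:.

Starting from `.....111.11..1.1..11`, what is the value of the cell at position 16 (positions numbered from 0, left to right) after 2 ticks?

1....1..11.1.1111.1.
.1...11.1.1111...111
position 16 holds .

.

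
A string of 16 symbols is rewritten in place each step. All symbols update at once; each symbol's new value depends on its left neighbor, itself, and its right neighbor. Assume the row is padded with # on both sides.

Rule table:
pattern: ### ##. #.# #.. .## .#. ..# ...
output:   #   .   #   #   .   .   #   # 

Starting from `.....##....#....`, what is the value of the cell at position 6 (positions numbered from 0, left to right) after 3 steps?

#####..####.####
####.##.##.#.###
###.#..#..#.#.##
position 6 holds .

.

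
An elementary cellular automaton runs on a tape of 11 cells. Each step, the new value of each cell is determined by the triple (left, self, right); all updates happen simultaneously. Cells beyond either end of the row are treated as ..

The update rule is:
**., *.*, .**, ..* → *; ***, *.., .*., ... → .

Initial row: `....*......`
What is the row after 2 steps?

step 1: ...*.......
step 2: ..*........

..*........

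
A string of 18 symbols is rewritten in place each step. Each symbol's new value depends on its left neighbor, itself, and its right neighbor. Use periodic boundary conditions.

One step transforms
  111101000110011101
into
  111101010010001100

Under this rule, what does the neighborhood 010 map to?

1

At position 5 the neighborhood is 010; the next row has 1 there.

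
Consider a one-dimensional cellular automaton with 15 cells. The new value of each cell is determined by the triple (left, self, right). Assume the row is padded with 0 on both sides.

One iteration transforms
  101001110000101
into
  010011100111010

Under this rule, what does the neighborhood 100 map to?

At position 3 the neighborhood is 100; the next row has 0 there.

0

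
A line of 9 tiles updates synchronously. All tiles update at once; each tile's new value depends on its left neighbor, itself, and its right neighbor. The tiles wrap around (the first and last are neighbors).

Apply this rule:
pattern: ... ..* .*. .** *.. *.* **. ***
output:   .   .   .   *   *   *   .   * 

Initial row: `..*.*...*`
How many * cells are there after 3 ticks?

*..*.*...
.*..*.*..
..*..*.*.
count of *: 3

3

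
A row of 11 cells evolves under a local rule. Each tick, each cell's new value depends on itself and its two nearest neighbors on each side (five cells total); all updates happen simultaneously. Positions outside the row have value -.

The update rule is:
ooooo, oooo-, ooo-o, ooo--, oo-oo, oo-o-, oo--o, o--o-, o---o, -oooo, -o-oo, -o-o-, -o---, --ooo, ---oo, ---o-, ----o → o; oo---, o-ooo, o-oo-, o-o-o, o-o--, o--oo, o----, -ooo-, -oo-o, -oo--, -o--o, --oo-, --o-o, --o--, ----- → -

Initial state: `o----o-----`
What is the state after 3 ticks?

-o--o-o-o--

-o-oo-o----
o-o--o-o---
-o--o-o-o--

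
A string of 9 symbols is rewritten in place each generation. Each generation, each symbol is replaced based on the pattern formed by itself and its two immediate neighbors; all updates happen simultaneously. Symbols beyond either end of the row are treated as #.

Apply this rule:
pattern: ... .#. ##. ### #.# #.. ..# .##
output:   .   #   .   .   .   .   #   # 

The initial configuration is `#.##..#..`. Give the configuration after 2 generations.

.##.##..#

..#..##.#
.##.##..#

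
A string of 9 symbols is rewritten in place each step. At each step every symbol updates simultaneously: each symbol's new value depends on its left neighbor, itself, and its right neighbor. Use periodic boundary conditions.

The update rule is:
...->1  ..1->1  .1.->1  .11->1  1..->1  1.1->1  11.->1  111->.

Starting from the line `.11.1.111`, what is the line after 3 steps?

1111111.1

1111111.1
......111
1111111.1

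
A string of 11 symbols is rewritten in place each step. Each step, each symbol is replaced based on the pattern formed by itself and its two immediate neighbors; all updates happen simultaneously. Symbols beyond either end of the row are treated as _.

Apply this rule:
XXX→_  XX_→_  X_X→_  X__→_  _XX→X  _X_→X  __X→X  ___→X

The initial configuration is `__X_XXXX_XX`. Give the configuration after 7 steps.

XXX_X____X_
X___X_XXXX_
X_XXX_X____
X_X___X_XXX
X_X_XXX_X__
X_X_X___X_X
X_X_X_XXX_X

X_X_X_XXX_X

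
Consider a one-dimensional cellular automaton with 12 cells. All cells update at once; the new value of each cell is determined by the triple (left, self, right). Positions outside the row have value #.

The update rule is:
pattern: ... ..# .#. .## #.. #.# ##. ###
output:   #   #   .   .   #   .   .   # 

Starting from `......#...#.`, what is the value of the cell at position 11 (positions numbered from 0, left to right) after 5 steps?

######.###..
#####...#.##
####.###...#
###...#.###.
##.###...#..
position 11 holds .

.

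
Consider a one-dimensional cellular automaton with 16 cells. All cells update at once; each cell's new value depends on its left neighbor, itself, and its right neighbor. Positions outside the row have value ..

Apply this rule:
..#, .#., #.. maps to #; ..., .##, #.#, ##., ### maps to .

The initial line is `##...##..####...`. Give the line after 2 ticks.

..#.#..##....#..
.##.###..#..###.

.##.###..#..###.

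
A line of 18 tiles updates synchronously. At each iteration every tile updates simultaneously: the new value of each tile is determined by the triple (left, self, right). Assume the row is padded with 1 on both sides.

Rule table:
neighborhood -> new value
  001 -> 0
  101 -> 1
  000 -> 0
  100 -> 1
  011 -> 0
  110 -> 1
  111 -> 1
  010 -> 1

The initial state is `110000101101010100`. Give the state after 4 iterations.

111111000110111111

111000110111111110
111100011011111111
111110001101111111
111111000110111111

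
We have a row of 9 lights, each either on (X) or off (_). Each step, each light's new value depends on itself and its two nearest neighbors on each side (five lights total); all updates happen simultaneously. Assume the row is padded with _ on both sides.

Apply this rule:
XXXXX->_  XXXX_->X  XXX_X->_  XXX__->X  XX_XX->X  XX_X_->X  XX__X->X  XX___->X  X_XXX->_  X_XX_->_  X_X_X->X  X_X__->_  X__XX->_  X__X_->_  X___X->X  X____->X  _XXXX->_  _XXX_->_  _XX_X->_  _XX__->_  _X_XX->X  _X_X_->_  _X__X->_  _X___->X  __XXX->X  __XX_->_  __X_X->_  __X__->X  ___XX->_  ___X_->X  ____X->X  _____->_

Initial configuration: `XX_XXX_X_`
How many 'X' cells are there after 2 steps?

6

step 1: __X___X_X
step 2: XXXXXX___
count of X: 6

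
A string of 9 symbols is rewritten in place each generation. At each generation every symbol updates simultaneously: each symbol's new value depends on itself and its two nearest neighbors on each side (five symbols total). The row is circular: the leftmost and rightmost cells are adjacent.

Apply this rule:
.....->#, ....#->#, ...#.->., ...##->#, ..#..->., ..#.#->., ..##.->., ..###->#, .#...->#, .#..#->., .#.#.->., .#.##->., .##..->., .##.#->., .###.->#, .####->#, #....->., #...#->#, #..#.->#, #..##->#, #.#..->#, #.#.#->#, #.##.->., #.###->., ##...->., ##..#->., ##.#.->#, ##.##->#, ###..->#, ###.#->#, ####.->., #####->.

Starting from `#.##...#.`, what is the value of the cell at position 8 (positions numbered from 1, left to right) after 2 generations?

generation 1: #....#...
generation 2: .#.#..##.
position 8 holds #

#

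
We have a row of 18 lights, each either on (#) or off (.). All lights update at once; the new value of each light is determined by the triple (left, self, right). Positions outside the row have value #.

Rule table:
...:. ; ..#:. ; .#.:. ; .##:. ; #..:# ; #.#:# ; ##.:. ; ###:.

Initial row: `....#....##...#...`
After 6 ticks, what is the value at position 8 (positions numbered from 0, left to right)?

.

#....#.....#...#..
.#....#.....#...#.
#.#....#.....#...#
.#.#....#.....#...
#.#.#....#.....#..
.#.#.#....#.....#.
position 8 holds .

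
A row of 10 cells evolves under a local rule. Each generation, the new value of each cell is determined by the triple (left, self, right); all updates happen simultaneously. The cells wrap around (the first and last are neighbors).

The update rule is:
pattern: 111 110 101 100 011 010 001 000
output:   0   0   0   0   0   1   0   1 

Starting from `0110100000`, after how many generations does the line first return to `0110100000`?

generation 1: 0000101111
generation 2: 0110100000

2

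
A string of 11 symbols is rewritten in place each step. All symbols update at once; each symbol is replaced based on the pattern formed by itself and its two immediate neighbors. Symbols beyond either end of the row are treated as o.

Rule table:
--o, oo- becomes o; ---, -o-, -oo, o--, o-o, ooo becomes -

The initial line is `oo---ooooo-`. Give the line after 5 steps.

-----o--o--

-o--o----o-
---o----o--
--o----o--o
-o----o--o-
-----o--o--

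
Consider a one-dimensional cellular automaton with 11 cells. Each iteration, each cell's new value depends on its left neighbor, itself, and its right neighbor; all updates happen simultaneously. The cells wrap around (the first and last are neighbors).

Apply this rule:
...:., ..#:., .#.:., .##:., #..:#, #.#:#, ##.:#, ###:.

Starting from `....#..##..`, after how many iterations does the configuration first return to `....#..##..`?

11

iteration 1: .....#..##.
iteration 2: ......#..##
iteration 3: #......#..#
iteration 4: ##......#..
iteration 5: .##......#.
iteration 6: ..##......#
iteration 7: #..##......
iteration 8: .#..##.....
iteration 9: ..#..##....
iteration 10: ...#..##...
iteration 11: ....#..##..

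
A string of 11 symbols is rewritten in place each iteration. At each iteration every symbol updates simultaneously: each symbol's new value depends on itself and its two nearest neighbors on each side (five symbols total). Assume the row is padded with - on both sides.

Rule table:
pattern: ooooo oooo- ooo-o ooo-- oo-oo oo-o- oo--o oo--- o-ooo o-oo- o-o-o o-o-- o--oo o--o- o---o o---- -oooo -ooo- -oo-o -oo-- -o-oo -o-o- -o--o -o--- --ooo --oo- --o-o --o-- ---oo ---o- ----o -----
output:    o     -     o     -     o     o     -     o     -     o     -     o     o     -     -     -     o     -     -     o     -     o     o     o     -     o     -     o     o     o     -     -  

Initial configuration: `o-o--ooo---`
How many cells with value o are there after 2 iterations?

6

-oooo---o--
o-o--o-ooo-
count of o: 6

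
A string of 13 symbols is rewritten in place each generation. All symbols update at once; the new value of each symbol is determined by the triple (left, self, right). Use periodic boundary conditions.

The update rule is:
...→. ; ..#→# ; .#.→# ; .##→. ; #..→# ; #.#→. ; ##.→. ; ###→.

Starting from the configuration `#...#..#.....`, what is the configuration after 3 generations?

........##.##

##.######...#
.........#.#.
........##.##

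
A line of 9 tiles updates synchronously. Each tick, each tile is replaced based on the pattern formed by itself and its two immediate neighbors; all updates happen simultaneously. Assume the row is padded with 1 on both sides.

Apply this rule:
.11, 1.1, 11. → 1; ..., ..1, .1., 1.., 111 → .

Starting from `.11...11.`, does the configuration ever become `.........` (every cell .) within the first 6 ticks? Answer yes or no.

111...111
..1...1..
.........
all cells are . at tick 3

yes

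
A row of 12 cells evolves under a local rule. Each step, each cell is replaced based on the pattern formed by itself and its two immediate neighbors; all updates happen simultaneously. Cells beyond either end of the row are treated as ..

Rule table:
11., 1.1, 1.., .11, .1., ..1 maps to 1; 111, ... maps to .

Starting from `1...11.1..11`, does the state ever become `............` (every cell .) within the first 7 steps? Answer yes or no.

no

11.111111111
1111.......1
1..11.....11
111111...111
1....11.11.1
11..11111111
11111......1
step 7 is 11111......1, still not uniform .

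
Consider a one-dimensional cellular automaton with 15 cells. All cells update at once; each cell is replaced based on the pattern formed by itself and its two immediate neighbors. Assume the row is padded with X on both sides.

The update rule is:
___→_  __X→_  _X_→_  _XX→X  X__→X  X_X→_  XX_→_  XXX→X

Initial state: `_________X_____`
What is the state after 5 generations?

X_________X____
_X_________X___
__X_________X__
X__X_________X_
_X__X__________

_X__X__________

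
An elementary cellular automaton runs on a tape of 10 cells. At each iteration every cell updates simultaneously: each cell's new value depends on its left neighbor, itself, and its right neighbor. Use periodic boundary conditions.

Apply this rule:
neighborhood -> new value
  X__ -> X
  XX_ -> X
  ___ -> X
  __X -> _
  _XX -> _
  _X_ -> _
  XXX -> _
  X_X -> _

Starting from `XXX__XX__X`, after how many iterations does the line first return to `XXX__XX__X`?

10

iteration 1: __XX__XX__
iteration 2: X__XX__XXX
iteration 3: XX__XX____
iteration 4: _XX__XXXX_
iteration 5: __XX____XX
iteration 6: X__XXXX__X
iteration 7: XX____XX__
iteration 8: _XXXX__XX_
iteration 9: ____XX__XX
iteration 10: XXX__XX__X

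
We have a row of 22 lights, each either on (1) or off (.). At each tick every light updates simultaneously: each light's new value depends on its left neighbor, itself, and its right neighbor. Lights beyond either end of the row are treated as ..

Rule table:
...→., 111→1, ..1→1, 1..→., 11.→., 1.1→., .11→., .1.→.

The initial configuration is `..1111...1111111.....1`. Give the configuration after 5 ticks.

....1...1.......1.....

tick 1: .1.11...1.11111.....1.
tick 2: 1......1...111.....1..
tick 3: ......1...1.1.....1...
tick 4: .....1...1.......1....
tick 5: ....1...1.......1.....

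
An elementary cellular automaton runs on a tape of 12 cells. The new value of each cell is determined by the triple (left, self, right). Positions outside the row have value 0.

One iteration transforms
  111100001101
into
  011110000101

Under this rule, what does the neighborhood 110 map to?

At position 3 the neighborhood is 110; the next row has 1 there.

1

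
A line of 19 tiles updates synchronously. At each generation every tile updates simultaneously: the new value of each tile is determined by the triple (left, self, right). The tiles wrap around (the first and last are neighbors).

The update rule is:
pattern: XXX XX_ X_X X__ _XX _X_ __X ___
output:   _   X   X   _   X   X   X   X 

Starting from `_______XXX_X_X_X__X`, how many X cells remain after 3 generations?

12

_XXXXXXX_XXXXXXX_XX
XX_____XXX_____XXXX
_X_XXXXX_X_XXXXX___
count of X: 12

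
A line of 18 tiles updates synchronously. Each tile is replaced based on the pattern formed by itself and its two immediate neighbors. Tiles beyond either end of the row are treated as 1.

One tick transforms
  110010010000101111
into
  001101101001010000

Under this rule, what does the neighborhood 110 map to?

At position 1 the neighborhood is 110; the next row has 0 there.

0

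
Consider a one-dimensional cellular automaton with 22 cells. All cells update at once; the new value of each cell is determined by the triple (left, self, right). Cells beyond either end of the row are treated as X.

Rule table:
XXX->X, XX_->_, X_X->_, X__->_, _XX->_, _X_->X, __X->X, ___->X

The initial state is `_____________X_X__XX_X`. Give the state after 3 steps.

_X_XXXXXXXXX__XX_X__XX

_XXXXXXXXXXXXX_X_X____
__XXXXXXXXXXX__X_X_XXX
_X_XXXXXXXXX__XX_X__XX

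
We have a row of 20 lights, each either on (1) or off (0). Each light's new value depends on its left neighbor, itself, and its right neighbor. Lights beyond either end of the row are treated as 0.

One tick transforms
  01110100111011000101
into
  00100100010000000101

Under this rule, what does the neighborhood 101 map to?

0

At position 4 the neighborhood is 101; the next row has 0 there.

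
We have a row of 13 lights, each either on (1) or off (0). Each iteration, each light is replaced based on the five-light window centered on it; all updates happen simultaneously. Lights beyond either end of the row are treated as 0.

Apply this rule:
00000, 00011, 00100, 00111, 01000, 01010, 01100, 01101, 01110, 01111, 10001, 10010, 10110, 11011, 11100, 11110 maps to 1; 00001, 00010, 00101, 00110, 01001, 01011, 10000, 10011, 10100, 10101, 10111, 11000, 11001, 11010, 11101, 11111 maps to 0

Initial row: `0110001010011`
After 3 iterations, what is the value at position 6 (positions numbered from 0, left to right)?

1

1010100100001
0101001110001
0010001110101
position 6 holds 1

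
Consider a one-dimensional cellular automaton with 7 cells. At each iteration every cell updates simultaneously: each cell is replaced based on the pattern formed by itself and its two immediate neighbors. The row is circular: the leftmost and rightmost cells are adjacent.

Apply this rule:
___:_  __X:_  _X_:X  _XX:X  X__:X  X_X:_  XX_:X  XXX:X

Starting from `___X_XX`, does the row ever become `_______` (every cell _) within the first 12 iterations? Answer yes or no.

iteration 1: X__X_XX
iteration 2: XX_X_XX
iteration 3: XX_X_XX  (fixed point — unchanged through iteration 12)
iteration 12 is XX_X_XX, still not uniform _

no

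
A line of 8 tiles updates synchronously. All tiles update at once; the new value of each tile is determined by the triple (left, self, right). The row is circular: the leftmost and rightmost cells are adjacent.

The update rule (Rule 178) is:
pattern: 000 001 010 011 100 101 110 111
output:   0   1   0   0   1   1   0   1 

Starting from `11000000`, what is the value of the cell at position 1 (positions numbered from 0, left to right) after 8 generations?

1

00100001
11010010
00101101
11010010  (repeats generation 2; period 2)
generation 8: 11010010
position 1 holds 1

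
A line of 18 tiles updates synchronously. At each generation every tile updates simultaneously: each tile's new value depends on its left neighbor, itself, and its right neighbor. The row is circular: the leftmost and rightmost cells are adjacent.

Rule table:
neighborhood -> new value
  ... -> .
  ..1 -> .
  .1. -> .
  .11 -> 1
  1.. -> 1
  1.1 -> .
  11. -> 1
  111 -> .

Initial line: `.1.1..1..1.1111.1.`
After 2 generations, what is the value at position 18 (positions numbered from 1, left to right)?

generation 1: ....1..1...1..1..1
generation 2: 1....1..1...1..1..
position 18 holds .

.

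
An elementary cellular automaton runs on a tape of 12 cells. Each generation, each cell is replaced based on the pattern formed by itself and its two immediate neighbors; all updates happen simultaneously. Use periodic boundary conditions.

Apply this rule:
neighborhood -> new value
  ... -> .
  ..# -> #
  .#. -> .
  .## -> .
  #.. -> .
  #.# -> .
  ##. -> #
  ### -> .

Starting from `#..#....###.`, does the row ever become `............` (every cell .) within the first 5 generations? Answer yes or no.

no

..#....#..#.
.#....#..#..
#....#..#...
....#..#...#
...#..#...#.
generation 5 is ...#..#...#., still not uniform .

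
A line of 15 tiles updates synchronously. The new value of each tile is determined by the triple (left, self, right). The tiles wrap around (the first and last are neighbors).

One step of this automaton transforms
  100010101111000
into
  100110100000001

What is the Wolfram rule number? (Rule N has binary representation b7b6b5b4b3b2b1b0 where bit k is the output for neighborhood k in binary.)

6

position 9: 111 → 0  (bit 7 = 0)
position 11: 110 → 0  (bit 6 = 0)
position 5: 101 → 0  (bit 5 = 0)
position 1: 100 → 0  (bit 4 = 0)
position 8: 011 → 0  (bit 3 = 0)
position 0: 010 → 1  (bit 2 = 1)
position 3: 001 → 1  (bit 1 = 1)
position 2: 000 → 0  (bit 0 = 0)
bits b7..b0 = 00000110 = 6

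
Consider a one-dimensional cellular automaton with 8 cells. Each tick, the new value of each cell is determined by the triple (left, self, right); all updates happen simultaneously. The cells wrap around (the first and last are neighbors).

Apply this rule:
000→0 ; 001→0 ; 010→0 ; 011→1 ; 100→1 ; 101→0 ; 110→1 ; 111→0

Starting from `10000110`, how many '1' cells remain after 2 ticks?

01000110
00100111
count of 1: 4

4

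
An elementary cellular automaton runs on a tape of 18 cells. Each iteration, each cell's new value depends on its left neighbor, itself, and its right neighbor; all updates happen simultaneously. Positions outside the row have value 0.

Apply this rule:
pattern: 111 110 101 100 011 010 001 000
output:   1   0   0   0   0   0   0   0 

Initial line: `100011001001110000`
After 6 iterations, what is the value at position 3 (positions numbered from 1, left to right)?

000000000000100000
000000000000000000
000000000000000000  (fixed point — unchanged through iteration 6)
position 3 holds 0

0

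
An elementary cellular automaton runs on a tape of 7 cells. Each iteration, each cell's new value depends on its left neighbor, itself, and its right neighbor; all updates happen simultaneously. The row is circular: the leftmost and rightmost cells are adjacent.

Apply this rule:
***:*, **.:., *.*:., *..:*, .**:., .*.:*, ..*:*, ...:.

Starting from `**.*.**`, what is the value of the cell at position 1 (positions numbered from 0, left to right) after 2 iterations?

*..*..*
.*****.
position 1 holds *

*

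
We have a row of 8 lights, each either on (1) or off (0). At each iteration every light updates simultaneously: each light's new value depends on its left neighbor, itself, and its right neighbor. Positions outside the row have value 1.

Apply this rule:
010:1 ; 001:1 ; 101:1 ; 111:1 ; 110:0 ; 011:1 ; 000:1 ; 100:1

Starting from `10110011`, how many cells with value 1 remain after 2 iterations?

7

01101111
11011111
count of 1: 7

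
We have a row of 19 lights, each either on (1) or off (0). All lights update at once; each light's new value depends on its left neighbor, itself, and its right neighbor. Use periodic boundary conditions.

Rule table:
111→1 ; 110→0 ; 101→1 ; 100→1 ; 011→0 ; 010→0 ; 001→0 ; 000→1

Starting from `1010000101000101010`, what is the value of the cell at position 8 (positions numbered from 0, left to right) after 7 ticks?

0101110010110010101
1010101001001001010
0101010100100100101
1010101010010010010
0101010101001001001
1010101010100100100
0101010101010010010
position 8 holds 0

0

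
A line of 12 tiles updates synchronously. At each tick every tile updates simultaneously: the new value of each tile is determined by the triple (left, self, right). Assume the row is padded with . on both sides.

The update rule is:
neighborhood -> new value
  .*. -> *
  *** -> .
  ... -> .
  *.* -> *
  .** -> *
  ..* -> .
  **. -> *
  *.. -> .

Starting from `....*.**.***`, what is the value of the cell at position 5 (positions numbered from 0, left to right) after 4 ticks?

....******.*
....*....***
....*....*.*
....*....***
position 5 holds .

.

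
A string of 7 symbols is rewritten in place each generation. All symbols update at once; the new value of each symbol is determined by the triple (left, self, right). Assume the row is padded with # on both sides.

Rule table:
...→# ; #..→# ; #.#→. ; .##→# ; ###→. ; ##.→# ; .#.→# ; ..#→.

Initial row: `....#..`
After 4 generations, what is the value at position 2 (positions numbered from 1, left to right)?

.

###.##.
..#.##.
#.#.##.
#.#.##.
position 2 holds .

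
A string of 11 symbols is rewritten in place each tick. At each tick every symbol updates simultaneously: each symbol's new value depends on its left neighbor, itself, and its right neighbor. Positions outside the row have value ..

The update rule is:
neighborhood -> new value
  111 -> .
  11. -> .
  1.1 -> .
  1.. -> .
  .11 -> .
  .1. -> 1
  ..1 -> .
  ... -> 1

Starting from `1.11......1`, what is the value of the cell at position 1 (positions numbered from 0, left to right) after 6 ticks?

.

tick 1: 1....1111.1
tick 2: 1.11......1  (repeats tick 0; period 2)
tick 6: 1.11......1
position 1 holds .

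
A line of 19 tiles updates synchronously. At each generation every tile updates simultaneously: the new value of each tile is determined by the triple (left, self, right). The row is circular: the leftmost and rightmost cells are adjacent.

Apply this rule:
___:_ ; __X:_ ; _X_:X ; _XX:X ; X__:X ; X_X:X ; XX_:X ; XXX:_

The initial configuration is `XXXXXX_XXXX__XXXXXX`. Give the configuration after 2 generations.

_____X_XX_XXXXX____

generation 1: _____XXX__XX_X_____
generation 2: _____X_XX_XXXXX____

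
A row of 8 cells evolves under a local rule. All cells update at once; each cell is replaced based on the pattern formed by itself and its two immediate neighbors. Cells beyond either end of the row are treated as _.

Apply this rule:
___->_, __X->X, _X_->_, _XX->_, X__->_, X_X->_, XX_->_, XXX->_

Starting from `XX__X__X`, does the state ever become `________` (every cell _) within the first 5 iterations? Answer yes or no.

___X__X_
__X__X__
_X__X___
X__X____
__X_____
iteration 5 is __X_____, still not uniform _

no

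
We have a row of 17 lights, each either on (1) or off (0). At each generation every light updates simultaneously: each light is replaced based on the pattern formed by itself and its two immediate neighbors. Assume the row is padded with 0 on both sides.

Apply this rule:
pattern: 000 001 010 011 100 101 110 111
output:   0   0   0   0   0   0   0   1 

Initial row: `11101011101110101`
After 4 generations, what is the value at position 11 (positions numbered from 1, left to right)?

0

generation 1: 01000001000100000
generation 2: 00000000000000000
generation 3: 00000000000000000  (fixed point — unchanged through generation 4)
position 11 holds 0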